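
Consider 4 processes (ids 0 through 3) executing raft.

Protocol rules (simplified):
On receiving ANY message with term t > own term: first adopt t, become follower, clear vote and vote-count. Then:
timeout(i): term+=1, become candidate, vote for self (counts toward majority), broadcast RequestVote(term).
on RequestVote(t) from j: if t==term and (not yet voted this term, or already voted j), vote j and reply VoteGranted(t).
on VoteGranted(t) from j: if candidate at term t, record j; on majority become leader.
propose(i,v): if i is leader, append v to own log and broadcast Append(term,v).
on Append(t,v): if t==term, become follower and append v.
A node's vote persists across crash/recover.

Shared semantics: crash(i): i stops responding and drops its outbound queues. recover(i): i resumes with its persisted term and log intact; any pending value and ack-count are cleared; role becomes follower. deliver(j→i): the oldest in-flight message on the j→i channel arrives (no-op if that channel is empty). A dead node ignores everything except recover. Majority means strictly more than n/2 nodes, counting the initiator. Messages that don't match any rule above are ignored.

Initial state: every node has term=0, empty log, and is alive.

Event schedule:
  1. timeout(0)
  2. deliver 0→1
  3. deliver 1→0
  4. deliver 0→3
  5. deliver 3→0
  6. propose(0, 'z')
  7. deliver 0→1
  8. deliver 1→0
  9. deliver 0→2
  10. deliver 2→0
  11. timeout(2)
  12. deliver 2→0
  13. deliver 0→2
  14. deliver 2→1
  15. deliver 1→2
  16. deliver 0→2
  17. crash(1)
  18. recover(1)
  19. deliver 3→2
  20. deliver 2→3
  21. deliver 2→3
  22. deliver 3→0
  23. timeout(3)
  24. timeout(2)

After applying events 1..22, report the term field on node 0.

2

step 1 timeout(0): 0={cand,t=1,log=-}
step 2 deliver 0→1: 1={foll,t=1,log=-}
step 3 deliver 1→0: —
step 4 deliver 0→3: 3={foll,t=1,log=-}
step 5 deliver 3→0: 0={lead,t=1,log=-}
step 6 propose(0,'z'): 0={lead,t=1,log=z}
step 7 deliver 0→1: 1={foll,t=1,log=z}
step 8 deliver 1→0: —
step 9 deliver 0→2: 2={foll,t=1,log=-}
step 10 deliver 2→0: —
step 11 timeout(2): 2={cand,t=2,log=-}
step 12 deliver 2→0: 0={foll,t=2,log=z}
step 13 deliver 0→2: —
step 14 deliver 2→1: 1={foll,t=2,log=z}
step 15 deliver 1→2: —
step 16 deliver 0→2: 2={lead,t=2,log=-}
step 17 crash(1): 1={✗foll,t=2,log=z}
step 18 recover(1): 1={foll,t=2,log=z}
step 19 deliver 3→2: —
step 20 deliver 2→3: 3={foll,t=2,log=-}
step 21 deliver 2→3: —
step 22 deliver 3→0: —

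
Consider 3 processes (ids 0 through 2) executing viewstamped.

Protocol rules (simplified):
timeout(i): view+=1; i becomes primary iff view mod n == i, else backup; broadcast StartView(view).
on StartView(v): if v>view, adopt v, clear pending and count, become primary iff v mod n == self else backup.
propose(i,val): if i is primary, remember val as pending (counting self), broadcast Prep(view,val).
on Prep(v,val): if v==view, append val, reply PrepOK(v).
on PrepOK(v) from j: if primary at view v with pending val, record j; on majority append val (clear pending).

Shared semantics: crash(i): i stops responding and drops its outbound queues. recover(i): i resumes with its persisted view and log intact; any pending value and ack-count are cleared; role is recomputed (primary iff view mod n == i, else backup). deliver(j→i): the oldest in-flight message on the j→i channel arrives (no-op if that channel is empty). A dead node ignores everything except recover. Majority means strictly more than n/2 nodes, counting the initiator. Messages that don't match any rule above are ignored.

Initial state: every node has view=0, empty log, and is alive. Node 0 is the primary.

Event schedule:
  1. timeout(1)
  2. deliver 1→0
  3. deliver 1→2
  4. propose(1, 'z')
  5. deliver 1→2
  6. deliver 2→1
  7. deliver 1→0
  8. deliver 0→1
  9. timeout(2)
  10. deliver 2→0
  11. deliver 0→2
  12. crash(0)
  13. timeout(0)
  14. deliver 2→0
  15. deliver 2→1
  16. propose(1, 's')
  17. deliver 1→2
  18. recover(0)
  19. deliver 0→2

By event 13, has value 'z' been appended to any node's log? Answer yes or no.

e1 timeout(1): 1[prim,v=1,-]
e2 deliver 1→0: 0[back,v=1,-]
e3 deliver 1→2: 2[back,v=1,-]
e4 propose(1,'z'): ·
e5 deliver 1→2: 2[back,v=1,z]
e6 deliver 2→1: 1[prim,v=1,z]
e7 deliver 1→0: 0[back,v=1,z]
e8 deliver 0→1: ·
e9 timeout(2): 2[prim,v=2,z]
e10 deliver 2→0: 0[back,v=2,z]
e11 deliver 0→2: ·
e12 crash(0): 0[✗back,v=2,z]
e13 timeout(0): ·

yes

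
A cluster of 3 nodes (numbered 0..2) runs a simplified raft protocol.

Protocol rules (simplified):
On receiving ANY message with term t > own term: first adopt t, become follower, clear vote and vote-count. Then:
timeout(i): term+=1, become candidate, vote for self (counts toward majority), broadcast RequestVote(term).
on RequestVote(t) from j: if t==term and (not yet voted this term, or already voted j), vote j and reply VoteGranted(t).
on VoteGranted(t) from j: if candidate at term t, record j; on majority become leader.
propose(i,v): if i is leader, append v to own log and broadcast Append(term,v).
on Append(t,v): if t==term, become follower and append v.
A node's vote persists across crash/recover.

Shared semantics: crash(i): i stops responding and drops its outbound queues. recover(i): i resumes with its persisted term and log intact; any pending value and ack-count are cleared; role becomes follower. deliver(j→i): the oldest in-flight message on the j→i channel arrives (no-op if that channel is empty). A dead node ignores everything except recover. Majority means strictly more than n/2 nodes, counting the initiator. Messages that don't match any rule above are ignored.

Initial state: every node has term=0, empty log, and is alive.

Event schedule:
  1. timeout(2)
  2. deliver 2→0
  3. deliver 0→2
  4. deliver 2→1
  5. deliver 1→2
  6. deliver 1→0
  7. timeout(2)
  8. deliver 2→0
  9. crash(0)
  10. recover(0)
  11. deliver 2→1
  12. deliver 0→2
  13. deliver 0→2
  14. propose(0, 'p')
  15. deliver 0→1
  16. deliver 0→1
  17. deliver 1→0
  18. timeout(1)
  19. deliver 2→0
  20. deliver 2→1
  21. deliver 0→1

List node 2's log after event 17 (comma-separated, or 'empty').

[1] timeout(2) → N2(cand t1 [-])
[2] deliver 2→0 → N0(foll t1 [-])
[3] deliver 0→2 → N2(lead t1 [-])
[4] deliver 2→1 → N1(foll t1 [-])
[5] deliver 1→2 → ∅
[6] deliver 1→0 → ∅
[7] timeout(2) → N2(cand t2 [-])
[8] deliver 2→0 → N0(foll t2 [-])
[9] crash(0) → N0(✗foll t2 [-])
[10] recover(0) → N0(foll t2 [-])
[11] deliver 2→1 → N1(foll t2 [-])
[12] deliver 0→2 → ∅
[13] deliver 0→2 → ∅
[14] propose(0,'p') → ∅
[15] deliver 0→1 → ∅
[16] deliver 0→1 → ∅
[17] deliver 1→0 → ∅

empty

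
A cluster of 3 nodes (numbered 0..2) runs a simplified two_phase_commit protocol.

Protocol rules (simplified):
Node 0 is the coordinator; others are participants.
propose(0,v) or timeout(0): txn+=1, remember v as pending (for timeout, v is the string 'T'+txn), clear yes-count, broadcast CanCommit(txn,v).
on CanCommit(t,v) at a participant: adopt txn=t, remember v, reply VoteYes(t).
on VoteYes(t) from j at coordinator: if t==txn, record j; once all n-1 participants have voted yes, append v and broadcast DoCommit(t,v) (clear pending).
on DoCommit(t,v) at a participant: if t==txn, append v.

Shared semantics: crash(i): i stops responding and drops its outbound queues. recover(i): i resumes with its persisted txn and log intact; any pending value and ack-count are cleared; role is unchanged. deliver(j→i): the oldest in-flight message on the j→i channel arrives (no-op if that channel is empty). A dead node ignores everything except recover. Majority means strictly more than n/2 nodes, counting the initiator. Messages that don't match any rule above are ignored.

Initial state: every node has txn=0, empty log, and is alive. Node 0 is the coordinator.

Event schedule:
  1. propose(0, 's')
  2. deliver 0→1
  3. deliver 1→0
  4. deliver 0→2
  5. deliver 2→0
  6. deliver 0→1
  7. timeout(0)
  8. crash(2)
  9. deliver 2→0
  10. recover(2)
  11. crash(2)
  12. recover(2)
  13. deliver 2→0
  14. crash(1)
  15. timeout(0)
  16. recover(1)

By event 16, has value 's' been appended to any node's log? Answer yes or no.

after 1 — propose(0,'s'): n0:coor/t1/[-]
after 2 — deliver 0→1: n1:part/t1/[-]
after 3 — deliver 1→0: ·
after 4 — deliver 0→2: n2:part/t1/[-]
after 5 — deliver 2→0: n0:coor/t1/[s]
after 6 — deliver 0→1: n1:part/t1/[s]
after 7 — timeout(0): n0:coor/t2/[s]
after 8 — crash(2): n2:✗part/t1/[-]
after 9 — deliver 2→0: ·
after 10 — recover(2): n2:part/t1/[-]
after 11 — crash(2): n2:✗part/t1/[-]
after 12 — recover(2): n2:part/t1/[-]
after 13 — deliver 2→0: ·
after 14 — crash(1): n1:✗part/t1/[s]
after 15 — timeout(0): n0:coor/t3/[s]
after 16 — recover(1): n1:part/t1/[s]

yes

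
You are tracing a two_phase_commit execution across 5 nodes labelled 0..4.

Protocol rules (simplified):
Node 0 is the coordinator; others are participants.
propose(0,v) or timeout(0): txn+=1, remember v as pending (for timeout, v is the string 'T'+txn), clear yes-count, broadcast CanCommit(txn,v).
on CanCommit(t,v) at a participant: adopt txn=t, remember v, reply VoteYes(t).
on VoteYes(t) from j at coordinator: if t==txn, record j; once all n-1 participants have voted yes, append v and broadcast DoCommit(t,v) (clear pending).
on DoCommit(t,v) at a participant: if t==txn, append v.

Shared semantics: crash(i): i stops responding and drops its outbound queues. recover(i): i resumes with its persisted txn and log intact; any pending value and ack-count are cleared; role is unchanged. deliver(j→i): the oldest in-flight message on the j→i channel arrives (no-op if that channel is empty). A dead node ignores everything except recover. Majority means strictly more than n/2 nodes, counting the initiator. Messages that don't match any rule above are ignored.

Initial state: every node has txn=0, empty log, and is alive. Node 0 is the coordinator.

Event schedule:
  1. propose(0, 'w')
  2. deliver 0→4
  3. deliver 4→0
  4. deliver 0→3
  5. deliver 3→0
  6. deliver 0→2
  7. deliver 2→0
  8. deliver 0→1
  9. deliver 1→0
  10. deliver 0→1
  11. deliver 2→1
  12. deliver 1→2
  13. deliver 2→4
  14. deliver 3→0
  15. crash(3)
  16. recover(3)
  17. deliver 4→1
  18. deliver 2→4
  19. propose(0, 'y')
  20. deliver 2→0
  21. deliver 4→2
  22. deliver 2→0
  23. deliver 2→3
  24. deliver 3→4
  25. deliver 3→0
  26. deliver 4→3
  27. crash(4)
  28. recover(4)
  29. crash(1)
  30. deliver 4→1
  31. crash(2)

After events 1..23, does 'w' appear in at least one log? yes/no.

1. propose(0,'w'):  <0:coor t1 ->
2. deliver 0→4:  <4:part t1 ->
3. deliver 4→0:  nop
4. deliver 0→3:  <3:part t1 ->
5. deliver 3→0:  nop
6. deliver 0→2:  <2:part t1 ->
7. deliver 2→0:  nop
8. deliver 0→1:  <1:part t1 ->
9. deliver 1→0:  <0:coor t1 w>
10. deliver 0→1:  <1:part t1 w>
11. deliver 2→1:  nop
12. deliver 1→2:  nop
13. deliver 2→4:  nop
14. deliver 3→0:  nop
15. crash(3):  <3:✗part t1 ->
16. recover(3):  <3:part t1 ->
17. deliver 4→1:  nop
18. deliver 2→4:  nop
19. propose(0,'y'):  <0:coor t2 w>
20. deliver 2→0:  nop
21. deliver 4→2:  nop
22. deliver 2→0:  nop
23. deliver 2→3:  nop

yes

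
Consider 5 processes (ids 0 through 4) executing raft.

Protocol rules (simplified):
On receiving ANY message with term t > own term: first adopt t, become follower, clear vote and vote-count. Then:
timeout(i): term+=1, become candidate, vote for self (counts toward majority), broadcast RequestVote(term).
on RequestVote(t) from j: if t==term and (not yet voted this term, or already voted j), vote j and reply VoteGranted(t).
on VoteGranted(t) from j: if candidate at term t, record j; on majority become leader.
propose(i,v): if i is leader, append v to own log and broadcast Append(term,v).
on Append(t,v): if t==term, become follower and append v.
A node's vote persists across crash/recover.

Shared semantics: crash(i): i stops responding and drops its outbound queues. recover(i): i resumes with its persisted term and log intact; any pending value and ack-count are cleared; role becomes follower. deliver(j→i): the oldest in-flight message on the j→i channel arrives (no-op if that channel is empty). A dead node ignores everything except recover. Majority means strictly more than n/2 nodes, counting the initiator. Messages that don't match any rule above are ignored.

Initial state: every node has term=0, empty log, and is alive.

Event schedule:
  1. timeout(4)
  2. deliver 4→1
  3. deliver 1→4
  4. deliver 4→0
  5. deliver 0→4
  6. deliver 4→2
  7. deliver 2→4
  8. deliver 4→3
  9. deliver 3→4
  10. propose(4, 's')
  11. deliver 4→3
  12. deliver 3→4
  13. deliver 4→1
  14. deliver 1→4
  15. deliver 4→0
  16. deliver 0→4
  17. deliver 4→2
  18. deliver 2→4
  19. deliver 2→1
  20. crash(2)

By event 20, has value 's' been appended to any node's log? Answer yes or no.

after 1 — timeout(4): n4:cand/t1/[-]
after 2 — deliver 4→1: n1:foll/t1/[-]
after 3 — deliver 1→4: ·
after 4 — deliver 4→0: n0:foll/t1/[-]
after 5 — deliver 0→4: n4:lead/t1/[-]
after 6 — deliver 4→2: n2:foll/t1/[-]
after 7 — deliver 2→4: ·
after 8 — deliver 4→3: n3:foll/t1/[-]
after 9 — deliver 3→4: ·
after 10 — propose(4,'s'): n4:lead/t1/[s]
after 11 — deliver 4→3: n3:foll/t1/[s]
after 12 — deliver 3→4: ·
after 13 — deliver 4→1: n1:foll/t1/[s]
after 14 — deliver 1→4: ·
after 15 — deliver 4→0: n0:foll/t1/[s]
after 16 — deliver 0→4: ·
after 17 — deliver 4→2: n2:foll/t1/[s]
after 18 — deliver 2→4: ·
after 19 — deliver 2→1: ·
after 20 — crash(2): n2:✗foll/t1/[s]

yes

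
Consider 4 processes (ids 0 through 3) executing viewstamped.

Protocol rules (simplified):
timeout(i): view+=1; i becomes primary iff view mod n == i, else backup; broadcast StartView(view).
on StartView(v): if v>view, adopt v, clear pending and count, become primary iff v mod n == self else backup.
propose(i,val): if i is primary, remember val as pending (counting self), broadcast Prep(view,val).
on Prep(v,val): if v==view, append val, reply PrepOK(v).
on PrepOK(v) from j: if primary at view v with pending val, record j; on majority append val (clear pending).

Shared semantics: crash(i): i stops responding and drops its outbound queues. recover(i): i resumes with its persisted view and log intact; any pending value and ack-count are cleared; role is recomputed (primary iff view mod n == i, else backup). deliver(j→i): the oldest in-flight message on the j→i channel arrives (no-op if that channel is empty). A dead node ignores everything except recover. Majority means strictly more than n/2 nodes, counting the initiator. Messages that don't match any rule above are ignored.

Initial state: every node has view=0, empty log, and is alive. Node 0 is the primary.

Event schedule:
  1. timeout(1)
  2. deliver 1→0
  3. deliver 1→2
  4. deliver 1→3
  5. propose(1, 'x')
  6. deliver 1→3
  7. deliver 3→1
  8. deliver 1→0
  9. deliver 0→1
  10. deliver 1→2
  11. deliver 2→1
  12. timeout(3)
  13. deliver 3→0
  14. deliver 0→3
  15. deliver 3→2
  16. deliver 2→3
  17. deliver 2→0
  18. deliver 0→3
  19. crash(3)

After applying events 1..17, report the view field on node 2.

2

after 1 — timeout(1): n1:prim/v1/[-]
after 2 — deliver 1→0: n0:back/v1/[-]
after 3 — deliver 1→2: n2:back/v1/[-]
after 4 — deliver 1→3: n3:back/v1/[-]
after 5 — propose(1,'x'): ·
after 6 — deliver 1→3: n3:back/v1/[x]
after 7 — deliver 3→1: ·
after 8 — deliver 1→0: n0:back/v1/[x]
after 9 — deliver 0→1: n1:prim/v1/[x]
after 10 — deliver 1→2: n2:back/v1/[x]
after 11 — deliver 2→1: ·
after 12 — timeout(3): n3:back/v2/[x]
after 13 — deliver 3→0: n0:back/v2/[x]
after 14 — deliver 0→3: ·
after 15 — deliver 3→2: n2:prim/v2/[x]
after 16 — deliver 2→3: ·
after 17 — deliver 2→0: ·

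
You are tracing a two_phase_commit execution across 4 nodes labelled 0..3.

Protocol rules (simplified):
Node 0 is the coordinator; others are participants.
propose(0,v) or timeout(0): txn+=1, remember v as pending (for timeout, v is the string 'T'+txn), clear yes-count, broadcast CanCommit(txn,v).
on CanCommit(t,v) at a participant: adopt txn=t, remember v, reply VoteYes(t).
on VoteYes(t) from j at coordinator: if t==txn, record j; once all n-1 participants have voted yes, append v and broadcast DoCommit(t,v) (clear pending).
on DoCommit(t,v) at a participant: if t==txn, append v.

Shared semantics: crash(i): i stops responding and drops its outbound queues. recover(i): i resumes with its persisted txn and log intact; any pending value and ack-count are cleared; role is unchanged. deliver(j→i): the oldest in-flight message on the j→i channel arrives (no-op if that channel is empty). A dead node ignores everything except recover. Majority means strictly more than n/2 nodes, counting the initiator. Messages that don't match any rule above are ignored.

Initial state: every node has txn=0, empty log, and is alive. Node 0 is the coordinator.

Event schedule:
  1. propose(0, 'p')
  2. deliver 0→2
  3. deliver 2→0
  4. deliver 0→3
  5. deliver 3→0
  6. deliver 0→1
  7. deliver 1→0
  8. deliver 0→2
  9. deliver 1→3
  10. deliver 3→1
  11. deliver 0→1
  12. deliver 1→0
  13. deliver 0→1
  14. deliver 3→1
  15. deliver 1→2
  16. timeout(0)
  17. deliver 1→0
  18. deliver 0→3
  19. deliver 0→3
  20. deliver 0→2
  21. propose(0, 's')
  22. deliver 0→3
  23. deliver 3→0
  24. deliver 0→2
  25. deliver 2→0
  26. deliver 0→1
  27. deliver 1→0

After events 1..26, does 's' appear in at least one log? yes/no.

no

step 1 propose(0,'p'): 0={coor,t=1,log=-}
step 2 deliver 0→2: 2={part,t=1,log=-}
step 3 deliver 2→0: —
step 4 deliver 0→3: 3={part,t=1,log=-}
step 5 deliver 3→0: —
step 6 deliver 0→1: 1={part,t=1,log=-}
step 7 deliver 1→0: 0={coor,t=1,log=p}
step 8 deliver 0→2: 2={part,t=1,log=p}
step 9 deliver 1→3: —
step 10 deliver 3→1: —
step 11 deliver 0→1: 1={part,t=1,log=p}
step 12 deliver 1→0: —
step 13 deliver 0→1: —
step 14 deliver 3→1: —
step 15 deliver 1→2: —
step 16 timeout(0): 0={coor,t=2,log=p}
step 17 deliver 1→0: —
step 18 deliver 0→3: 3={part,t=1,log=p}
step 19 deliver 0→3: 3={part,t=2,log=p}
step 20 deliver 0→2: 2={part,t=2,log=p}
step 21 propose(0,'s'): 0={coor,t=3,log=p}
step 22 deliver 0→3: 3={part,t=3,log=p}
step 23 deliver 3→0: —
step 24 deliver 0→2: 2={part,t=3,log=p}
step 25 deliver 2→0: —
step 26 deliver 0→1: 1={part,t=2,log=p}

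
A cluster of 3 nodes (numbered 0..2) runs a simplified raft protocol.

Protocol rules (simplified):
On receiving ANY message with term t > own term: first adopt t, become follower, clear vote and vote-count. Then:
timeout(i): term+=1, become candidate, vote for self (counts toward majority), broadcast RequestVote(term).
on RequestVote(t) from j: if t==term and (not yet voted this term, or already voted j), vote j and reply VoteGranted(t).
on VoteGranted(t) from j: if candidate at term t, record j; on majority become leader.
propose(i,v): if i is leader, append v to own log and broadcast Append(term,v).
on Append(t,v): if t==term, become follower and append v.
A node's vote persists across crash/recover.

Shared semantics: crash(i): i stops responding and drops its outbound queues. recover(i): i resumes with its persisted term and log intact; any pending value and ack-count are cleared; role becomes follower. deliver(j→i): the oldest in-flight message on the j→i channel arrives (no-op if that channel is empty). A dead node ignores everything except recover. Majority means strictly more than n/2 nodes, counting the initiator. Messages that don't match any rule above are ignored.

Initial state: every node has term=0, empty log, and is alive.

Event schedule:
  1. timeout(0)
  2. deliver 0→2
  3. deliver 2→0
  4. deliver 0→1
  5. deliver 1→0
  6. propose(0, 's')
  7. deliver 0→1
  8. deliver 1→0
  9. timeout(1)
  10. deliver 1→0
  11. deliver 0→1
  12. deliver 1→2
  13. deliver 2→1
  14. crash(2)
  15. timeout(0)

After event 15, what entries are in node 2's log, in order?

empty

[1] timeout(0) → N0(cand t1 [-])
[2] deliver 0→2 → N2(foll t1 [-])
[3] deliver 2→0 → N0(lead t1 [-])
[4] deliver 0→1 → N1(foll t1 [-])
[5] deliver 1→0 → ∅
[6] propose(0,'s') → N0(lead t1 [s])
[7] deliver 0→1 → N1(foll t1 [s])
[8] deliver 1→0 → ∅
[9] timeout(1) → N1(cand t2 [s])
[10] deliver 1→0 → N0(foll t2 [s])
[11] deliver 0→1 → N1(lead t2 [s])
[12] deliver 1→2 → N2(foll t2 [-])
[13] deliver 2→1 → ∅
[14] crash(2) → N2(✗foll t2 [-])
[15] timeout(0) → N0(cand t3 [s])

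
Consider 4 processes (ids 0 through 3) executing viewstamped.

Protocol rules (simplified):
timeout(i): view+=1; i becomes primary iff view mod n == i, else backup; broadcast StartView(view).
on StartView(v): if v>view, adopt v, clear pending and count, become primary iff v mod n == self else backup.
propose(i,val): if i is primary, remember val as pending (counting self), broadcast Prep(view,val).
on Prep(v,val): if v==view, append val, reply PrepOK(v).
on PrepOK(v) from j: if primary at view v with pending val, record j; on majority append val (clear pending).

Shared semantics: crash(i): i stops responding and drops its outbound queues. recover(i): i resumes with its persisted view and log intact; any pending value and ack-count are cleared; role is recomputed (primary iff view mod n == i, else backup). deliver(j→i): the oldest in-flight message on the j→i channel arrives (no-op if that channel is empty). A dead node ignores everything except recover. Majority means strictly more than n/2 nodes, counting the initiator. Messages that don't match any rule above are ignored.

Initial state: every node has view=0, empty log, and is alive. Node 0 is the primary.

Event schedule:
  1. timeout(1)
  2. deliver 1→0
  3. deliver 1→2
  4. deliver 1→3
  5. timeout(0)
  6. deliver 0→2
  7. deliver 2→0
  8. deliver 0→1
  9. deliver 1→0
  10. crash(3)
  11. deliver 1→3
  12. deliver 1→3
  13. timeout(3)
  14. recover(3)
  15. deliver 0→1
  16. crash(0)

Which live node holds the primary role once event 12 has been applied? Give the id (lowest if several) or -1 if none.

2

step 1 timeout(1): 1={prim,v=1,log=-}
step 2 deliver 1→0: 0={back,v=1,log=-}
step 3 deliver 1→2: 2={back,v=1,log=-}
step 4 deliver 1→3: 3={back,v=1,log=-}
step 5 timeout(0): 0={back,v=2,log=-}
step 6 deliver 0→2: 2={prim,v=2,log=-}
step 7 deliver 2→0: —
step 8 deliver 0→1: 1={back,v=2,log=-}
step 9 deliver 1→0: —
step 10 crash(3): 3={✗back,v=1,log=-}
step 11 deliver 1→3: —
step 12 deliver 1→3: —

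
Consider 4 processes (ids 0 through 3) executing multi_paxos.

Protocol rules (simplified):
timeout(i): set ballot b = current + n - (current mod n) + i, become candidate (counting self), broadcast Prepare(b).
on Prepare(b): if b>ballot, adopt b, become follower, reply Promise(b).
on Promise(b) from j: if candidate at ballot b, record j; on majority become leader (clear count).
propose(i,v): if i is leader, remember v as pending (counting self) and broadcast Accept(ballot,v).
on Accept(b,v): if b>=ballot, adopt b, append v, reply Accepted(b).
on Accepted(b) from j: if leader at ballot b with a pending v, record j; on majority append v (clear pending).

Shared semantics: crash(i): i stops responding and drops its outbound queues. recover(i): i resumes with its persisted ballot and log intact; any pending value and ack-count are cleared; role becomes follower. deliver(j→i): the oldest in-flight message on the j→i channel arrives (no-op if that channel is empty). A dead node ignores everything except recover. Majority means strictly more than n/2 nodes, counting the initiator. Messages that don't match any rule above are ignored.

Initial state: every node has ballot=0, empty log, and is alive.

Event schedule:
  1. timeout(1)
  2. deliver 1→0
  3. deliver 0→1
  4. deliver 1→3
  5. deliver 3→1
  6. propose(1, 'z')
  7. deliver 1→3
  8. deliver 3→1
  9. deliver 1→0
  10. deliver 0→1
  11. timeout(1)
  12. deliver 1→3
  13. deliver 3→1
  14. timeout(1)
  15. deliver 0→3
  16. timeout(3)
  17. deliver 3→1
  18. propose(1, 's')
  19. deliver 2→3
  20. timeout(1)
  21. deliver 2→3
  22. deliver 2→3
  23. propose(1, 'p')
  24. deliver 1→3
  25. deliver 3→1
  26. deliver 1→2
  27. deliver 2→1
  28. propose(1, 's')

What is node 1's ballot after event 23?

[1] timeout(1) → N1(cand b5 [-])
[2] deliver 1→0 → N0(foll b5 [-])
[3] deliver 0→1 → ∅
[4] deliver 1→3 → N3(foll b5 [-])
[5] deliver 3→1 → N1(lead b5 [-])
[6] propose(1,'z') → ∅
[7] deliver 1→3 → N3(foll b5 [z])
[8] deliver 3→1 → ∅
[9] deliver 1→0 → N0(foll b5 [z])
[10] deliver 0→1 → N1(lead b5 [z])
[11] timeout(1) → N1(cand b9 [z])
[12] deliver 1→3 → N3(foll b9 [z])
[13] deliver 3→1 → ∅
[14] timeout(1) → N1(cand b13 [z])
[15] deliver 0→3 → ∅
[16] timeout(3) → N3(cand b15 [z])
[17] deliver 3→1 → N1(foll b15 [z])
[18] propose(1,'s') → ∅
[19] deliver 2→3 → ∅
[20] timeout(1) → N1(cand b17 [z])
[21] deliver 2→3 → ∅
[22] deliver 2→3 → ∅
[23] propose(1,'p') → ∅

17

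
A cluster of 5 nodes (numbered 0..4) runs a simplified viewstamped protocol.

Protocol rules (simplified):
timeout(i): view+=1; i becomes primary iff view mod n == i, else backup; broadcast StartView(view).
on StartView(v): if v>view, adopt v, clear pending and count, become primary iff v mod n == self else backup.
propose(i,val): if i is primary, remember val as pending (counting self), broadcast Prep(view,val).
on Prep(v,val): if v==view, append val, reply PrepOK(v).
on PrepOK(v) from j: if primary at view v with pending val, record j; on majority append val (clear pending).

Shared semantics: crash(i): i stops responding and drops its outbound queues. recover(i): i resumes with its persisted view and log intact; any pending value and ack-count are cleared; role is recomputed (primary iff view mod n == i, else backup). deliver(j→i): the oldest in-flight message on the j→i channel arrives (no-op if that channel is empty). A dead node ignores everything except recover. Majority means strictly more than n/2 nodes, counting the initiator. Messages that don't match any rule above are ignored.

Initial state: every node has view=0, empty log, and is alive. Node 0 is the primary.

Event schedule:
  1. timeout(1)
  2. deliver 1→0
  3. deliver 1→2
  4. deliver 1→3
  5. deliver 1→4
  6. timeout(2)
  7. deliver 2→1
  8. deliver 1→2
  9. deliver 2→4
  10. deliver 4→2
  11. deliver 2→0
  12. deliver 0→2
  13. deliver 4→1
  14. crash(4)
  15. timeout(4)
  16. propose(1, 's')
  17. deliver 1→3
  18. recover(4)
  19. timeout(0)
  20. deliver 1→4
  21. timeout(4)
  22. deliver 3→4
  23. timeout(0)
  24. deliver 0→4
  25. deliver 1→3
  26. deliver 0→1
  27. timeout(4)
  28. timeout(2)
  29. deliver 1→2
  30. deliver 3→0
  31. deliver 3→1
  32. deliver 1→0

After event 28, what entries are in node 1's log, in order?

step 1 timeout(1): 1={prim,v=1,log=-}
step 2 deliver 1→0: 0={back,v=1,log=-}
step 3 deliver 1→2: 2={back,v=1,log=-}
step 4 deliver 1→3: 3={back,v=1,log=-}
step 5 deliver 1→4: 4={back,v=1,log=-}
step 6 timeout(2): 2={prim,v=2,log=-}
step 7 deliver 2→1: 1={back,v=2,log=-}
step 8 deliver 1→2: —
step 9 deliver 2→4: 4={back,v=2,log=-}
step 10 deliver 4→2: —
step 11 deliver 2→0: 0={back,v=2,log=-}
step 12 deliver 0→2: —
step 13 deliver 4→1: —
step 14 crash(4): 4={✗back,v=2,log=-}
step 15 timeout(4): —
step 16 propose(1,'s'): —
step 17 deliver 1→3: —
step 18 recover(4): 4={back,v=2,log=-}
step 19 timeout(0): 0={back,v=3,log=-}
step 20 deliver 1→4: —
step 21 timeout(4): 4={back,v=3,log=-}
step 22 deliver 3→4: —
step 23 timeout(0): 0={back,v=4,log=-}
step 24 deliver 0→4: —
step 25 deliver 1→3: —
step 26 deliver 0→1: 1={back,v=3,log=-}
step 27 timeout(4): 4={prim,v=4,log=-}
step 28 timeout(2): 2={back,v=3,log=-}

empty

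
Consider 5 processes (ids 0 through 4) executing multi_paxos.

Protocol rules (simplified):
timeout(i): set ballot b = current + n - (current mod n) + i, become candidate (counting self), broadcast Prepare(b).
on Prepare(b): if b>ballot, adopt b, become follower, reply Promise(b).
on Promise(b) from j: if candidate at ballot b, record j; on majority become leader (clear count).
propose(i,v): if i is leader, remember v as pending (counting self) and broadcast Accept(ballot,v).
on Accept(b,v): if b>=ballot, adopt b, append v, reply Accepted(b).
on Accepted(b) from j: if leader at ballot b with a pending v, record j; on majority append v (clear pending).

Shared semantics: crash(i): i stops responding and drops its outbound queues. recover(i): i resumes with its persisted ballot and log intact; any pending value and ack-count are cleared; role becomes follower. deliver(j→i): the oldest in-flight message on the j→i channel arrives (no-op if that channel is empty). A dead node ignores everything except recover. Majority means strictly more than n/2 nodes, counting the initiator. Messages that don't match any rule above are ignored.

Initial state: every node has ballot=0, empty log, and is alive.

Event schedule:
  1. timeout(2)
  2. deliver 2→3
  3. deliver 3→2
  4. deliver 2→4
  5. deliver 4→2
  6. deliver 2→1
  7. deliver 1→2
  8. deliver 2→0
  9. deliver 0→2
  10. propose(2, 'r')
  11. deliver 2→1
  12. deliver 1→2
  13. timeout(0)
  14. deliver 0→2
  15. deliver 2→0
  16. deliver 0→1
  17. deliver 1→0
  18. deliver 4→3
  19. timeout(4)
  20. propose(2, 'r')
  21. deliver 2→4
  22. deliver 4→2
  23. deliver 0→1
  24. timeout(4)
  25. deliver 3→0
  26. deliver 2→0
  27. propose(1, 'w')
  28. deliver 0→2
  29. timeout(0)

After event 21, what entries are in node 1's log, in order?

[1] timeout(2) → N2(cand b7 [-])
[2] deliver 2→3 → N3(foll b7 [-])
[3] deliver 3→2 → ∅
[4] deliver 2→4 → N4(foll b7 [-])
[5] deliver 4→2 → N2(lead b7 [-])
[6] deliver 2→1 → N1(foll b7 [-])
[7] deliver 1→2 → ∅
[8] deliver 2→0 → N0(foll b7 [-])
[9] deliver 0→2 → ∅
[10] propose(2,'r') → ∅
[11] deliver 2→1 → N1(foll b7 [r])
[12] deliver 1→2 → ∅
[13] timeout(0) → N0(cand b10 [-])
[14] deliver 0→2 → N2(foll b10 [-])
[15] deliver 2→0 → ∅
[16] deliver 0→1 → N1(foll b10 [r])
[17] deliver 1→0 → ∅
[18] deliver 4→3 → ∅
[19] timeout(4) → N4(cand b14 [-])
[20] propose(2,'r') → ∅
[21] deliver 2→4 → ∅

r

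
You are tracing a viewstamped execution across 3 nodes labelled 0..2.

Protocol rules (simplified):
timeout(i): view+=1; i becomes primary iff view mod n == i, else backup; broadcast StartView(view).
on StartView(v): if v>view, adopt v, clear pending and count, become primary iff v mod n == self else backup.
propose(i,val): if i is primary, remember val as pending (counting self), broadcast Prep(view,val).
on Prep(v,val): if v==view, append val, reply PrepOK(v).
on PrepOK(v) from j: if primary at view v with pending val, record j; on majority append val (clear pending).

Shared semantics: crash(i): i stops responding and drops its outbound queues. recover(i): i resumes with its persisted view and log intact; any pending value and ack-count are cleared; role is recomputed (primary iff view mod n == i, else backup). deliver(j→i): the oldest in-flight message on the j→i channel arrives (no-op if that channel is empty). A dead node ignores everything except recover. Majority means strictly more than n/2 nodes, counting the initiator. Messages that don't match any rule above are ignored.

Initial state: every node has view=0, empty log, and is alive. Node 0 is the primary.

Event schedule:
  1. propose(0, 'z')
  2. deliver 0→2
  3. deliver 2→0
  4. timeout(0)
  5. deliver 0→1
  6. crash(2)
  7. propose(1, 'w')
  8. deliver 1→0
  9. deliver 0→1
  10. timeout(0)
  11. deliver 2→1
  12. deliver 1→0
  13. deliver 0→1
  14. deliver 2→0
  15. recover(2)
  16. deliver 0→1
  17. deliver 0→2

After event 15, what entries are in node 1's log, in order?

z

[1] propose(0,'z') → ∅
[2] deliver 0→2 → N2(back v0 [z])
[3] deliver 2→0 → N0(prim v0 [z])
[4] timeout(0) → N0(back v1 [z])
[5] deliver 0→1 → N1(back v0 [z])
[6] crash(2) → N2(✗back v0 [z])
[7] propose(1,'w') → ∅
[8] deliver 1→0 → ∅
[9] deliver 0→1 → N1(prim v1 [z])
[10] timeout(0) → N0(back v2 [z])
[11] deliver 2→1 → ∅
[12] deliver 1→0 → ∅
[13] deliver 0→1 → N1(back v2 [z])
[14] deliver 2→0 → ∅
[15] recover(2) → N2(back v0 [z])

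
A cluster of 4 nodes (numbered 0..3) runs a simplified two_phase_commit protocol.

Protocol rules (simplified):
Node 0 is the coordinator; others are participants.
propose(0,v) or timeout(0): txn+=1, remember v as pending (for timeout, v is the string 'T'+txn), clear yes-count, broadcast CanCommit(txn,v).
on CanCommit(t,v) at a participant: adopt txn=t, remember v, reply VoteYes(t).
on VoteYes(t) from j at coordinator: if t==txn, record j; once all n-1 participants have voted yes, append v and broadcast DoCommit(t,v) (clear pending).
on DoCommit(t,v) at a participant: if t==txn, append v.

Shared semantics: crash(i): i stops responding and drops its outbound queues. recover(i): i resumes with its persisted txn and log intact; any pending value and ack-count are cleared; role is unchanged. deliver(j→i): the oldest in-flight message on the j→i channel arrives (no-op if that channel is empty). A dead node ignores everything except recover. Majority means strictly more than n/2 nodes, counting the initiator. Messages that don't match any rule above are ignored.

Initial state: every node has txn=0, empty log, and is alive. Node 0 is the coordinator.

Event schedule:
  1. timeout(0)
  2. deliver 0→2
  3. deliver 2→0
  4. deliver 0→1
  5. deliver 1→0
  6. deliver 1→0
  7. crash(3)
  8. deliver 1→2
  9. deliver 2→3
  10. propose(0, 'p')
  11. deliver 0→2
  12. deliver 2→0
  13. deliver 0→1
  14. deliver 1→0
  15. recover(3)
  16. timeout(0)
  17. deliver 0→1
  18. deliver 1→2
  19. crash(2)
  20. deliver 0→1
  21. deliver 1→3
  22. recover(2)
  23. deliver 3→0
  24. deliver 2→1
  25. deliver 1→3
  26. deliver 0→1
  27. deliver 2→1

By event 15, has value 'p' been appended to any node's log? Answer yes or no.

no

1. timeout(0):  <0:coor t1 ->
2. deliver 0→2:  <2:part t1 ->
3. deliver 2→0:  nop
4. deliver 0→1:  <1:part t1 ->
5. deliver 1→0:  nop
6. deliver 1→0:  nop
7. crash(3):  <3:✗part t0 ->
8. deliver 1→2:  nop
9. deliver 2→3:  nop
10. propose(0,'p'):  <0:coor t2 ->
11. deliver 0→2:  <2:part t2 ->
12. deliver 2→0:  nop
13. deliver 0→1:  <1:part t2 ->
14. deliver 1→0:  nop
15. recover(3):  <3:part t0 ->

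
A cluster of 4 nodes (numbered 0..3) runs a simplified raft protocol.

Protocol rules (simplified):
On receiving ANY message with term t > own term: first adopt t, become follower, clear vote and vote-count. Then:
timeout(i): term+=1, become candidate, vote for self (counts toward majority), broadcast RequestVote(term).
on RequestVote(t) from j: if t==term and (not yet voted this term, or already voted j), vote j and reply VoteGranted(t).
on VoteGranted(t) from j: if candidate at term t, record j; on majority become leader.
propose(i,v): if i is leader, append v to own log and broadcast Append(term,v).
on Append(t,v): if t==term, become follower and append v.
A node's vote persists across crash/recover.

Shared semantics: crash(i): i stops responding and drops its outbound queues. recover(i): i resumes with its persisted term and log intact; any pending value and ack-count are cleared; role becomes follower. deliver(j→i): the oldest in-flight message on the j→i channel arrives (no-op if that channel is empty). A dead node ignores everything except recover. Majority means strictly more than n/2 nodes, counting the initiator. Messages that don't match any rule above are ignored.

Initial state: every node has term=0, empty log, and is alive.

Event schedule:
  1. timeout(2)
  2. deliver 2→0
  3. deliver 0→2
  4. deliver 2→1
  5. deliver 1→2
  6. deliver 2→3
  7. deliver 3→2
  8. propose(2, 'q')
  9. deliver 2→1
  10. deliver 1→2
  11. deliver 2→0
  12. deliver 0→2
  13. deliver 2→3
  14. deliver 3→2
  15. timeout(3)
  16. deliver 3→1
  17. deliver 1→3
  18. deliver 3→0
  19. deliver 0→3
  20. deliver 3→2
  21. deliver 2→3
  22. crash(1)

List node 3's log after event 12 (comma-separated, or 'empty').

empty

[1] timeout(2) → N2(cand t1 [-])
[2] deliver 2→0 → N0(foll t1 [-])
[3] deliver 0→2 → ∅
[4] deliver 2→1 → N1(foll t1 [-])
[5] deliver 1→2 → N2(lead t1 [-])
[6] deliver 2→3 → N3(foll t1 [-])
[7] deliver 3→2 → ∅
[8] propose(2,'q') → N2(lead t1 [q])
[9] deliver 2→1 → N1(foll t1 [q])
[10] deliver 1→2 → ∅
[11] deliver 2→0 → N0(foll t1 [q])
[12] deliver 0→2 → ∅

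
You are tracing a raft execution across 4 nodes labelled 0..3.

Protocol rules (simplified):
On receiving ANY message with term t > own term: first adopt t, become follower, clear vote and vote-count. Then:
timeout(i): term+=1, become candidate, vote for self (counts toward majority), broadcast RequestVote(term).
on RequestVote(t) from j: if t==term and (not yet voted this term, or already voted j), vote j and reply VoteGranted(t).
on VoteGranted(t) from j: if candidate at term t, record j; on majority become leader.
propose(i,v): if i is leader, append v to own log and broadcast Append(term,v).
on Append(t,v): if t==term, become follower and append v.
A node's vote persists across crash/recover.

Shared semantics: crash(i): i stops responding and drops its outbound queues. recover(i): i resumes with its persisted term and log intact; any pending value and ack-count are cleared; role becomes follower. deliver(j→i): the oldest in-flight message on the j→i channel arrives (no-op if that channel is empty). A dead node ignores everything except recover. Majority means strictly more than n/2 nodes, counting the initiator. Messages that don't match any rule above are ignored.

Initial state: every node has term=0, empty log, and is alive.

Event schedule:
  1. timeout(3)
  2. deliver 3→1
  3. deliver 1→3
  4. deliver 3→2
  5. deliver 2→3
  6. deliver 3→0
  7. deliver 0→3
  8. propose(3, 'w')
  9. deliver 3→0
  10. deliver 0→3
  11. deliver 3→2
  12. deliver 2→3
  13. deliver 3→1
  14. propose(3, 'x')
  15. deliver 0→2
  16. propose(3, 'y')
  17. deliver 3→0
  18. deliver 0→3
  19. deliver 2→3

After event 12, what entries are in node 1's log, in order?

step 1 timeout(3): 3={cand,t=1,log=-}
step 2 deliver 3→1: 1={foll,t=1,log=-}
step 3 deliver 1→3: —
step 4 deliver 3→2: 2={foll,t=1,log=-}
step 5 deliver 2→3: 3={lead,t=1,log=-}
step 6 deliver 3→0: 0={foll,t=1,log=-}
step 7 deliver 0→3: —
step 8 propose(3,'w'): 3={lead,t=1,log=w}
step 9 deliver 3→0: 0={foll,t=1,log=w}
step 10 deliver 0→3: —
step 11 deliver 3→2: 2={foll,t=1,log=w}
step 12 deliver 2→3: —

empty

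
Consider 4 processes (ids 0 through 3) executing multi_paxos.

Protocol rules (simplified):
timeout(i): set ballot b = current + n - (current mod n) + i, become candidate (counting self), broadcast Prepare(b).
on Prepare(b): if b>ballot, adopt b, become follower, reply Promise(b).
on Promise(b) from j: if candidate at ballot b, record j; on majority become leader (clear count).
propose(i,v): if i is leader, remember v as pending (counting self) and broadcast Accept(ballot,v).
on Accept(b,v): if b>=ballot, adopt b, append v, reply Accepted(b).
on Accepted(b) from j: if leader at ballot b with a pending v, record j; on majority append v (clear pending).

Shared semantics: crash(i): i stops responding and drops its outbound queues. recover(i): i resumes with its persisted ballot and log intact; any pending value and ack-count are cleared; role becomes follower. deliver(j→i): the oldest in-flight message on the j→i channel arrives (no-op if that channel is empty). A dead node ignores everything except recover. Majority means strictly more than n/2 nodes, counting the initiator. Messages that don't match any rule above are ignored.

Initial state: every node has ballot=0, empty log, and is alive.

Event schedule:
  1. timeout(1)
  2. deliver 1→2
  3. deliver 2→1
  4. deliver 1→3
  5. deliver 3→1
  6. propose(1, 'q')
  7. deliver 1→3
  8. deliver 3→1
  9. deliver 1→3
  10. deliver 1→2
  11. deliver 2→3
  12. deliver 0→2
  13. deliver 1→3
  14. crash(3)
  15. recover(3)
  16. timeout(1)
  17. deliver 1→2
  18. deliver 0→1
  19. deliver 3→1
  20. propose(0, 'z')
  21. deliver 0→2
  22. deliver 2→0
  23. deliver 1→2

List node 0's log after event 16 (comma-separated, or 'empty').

empty

e1 timeout(1): 1[cand,b=5,-]
e2 deliver 1→2: 2[foll,b=5,-]
e3 deliver 2→1: ·
e4 deliver 1→3: 3[foll,b=5,-]
e5 deliver 3→1: 1[lead,b=5,-]
e6 propose(1,'q'): ·
e7 deliver 1→3: 3[foll,b=5,q]
e8 deliver 3→1: ·
e9 deliver 1→3: ·
e10 deliver 1→2: 2[foll,b=5,q]
e11 deliver 2→3: ·
e12 deliver 0→2: ·
e13 deliver 1→3: ·
e14 crash(3): 3[✗foll,b=5,q]
e15 recover(3): 3[foll,b=5,q]
e16 timeout(1): 1[cand,b=9,-]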